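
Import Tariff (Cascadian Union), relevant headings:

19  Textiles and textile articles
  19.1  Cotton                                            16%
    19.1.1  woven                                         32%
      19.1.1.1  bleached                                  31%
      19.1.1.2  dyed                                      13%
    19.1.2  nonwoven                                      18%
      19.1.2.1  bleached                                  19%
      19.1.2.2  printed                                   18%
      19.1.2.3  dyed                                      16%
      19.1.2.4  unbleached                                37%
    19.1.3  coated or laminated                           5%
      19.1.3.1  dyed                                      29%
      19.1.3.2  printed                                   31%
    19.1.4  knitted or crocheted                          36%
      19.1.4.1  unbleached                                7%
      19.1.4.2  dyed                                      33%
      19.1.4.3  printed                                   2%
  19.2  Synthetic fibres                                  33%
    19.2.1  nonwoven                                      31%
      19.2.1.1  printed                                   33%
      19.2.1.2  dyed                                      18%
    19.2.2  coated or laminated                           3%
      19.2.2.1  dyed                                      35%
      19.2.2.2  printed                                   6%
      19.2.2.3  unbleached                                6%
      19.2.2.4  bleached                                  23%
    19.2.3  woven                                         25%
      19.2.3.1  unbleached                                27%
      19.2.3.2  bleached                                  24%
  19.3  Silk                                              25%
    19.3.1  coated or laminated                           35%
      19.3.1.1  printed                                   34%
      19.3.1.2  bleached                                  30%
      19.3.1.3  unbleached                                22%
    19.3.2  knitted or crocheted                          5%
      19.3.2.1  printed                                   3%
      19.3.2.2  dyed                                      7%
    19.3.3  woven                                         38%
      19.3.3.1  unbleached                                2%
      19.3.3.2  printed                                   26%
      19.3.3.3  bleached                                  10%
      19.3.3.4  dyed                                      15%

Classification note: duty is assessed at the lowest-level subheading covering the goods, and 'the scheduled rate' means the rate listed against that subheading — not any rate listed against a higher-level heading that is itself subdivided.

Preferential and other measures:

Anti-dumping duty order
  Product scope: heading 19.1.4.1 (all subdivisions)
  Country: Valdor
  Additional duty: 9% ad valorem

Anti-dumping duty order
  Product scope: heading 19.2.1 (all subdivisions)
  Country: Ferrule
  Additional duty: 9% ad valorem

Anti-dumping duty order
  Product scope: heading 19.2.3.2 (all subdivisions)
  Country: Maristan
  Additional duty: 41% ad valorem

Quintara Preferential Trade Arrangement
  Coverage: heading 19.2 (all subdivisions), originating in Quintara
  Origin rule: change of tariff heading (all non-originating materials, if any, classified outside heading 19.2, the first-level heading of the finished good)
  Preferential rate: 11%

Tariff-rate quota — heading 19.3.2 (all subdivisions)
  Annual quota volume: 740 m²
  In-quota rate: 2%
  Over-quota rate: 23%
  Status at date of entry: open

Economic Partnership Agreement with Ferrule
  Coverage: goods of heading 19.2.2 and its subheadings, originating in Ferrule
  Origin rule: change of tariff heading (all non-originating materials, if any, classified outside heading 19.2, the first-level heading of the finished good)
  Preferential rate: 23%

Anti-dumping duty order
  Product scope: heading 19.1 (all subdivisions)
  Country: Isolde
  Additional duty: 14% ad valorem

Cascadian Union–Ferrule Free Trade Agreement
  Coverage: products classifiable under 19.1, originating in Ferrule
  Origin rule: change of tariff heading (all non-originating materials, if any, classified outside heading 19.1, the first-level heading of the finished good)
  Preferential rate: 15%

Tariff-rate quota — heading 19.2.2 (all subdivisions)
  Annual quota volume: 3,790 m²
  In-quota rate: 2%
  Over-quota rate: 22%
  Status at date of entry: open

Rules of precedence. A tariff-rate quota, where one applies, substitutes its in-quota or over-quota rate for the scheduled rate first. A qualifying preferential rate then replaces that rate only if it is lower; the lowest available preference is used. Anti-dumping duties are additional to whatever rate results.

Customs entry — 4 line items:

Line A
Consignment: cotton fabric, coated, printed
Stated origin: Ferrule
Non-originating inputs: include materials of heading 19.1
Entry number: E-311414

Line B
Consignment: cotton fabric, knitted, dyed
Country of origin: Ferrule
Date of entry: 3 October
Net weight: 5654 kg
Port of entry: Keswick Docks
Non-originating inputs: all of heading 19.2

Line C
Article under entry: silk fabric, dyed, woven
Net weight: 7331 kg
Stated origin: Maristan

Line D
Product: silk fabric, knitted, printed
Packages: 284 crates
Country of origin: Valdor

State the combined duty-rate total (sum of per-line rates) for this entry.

63%

Line A: cotton → 19.1; coated → 19.1.3; printed → 19.1.3.2. Scheduled 31%. Ferrule agreement on 19.2.2: 19.1.3.2 not covered; Ferrule agreement on 19.1: CTH not met. → 31%.
Line B: cotton → 19.1; knitted → 19.1.4; dyed → 19.1.4.2. Scheduled 33%. Ferrule agreement on 19.2.2: 19.1.4.2 not covered; Ferrule agreement on 19.1: CTH met → 15% available; preferential 15%. → 15%.
Line C: silk → 19.3; woven → 19.3.3; dyed → 19.3.3.4. Scheduled 15%. No special measure applies. → 15%.
Line D: silk → 19.3; knitted → 19.3.2; printed → 19.3.2.1. Scheduled 3%. quota on 19.3.2 open → in-quota 2%. → 2%.
Sum: 31% + 15% + 15% + 2% = 63%.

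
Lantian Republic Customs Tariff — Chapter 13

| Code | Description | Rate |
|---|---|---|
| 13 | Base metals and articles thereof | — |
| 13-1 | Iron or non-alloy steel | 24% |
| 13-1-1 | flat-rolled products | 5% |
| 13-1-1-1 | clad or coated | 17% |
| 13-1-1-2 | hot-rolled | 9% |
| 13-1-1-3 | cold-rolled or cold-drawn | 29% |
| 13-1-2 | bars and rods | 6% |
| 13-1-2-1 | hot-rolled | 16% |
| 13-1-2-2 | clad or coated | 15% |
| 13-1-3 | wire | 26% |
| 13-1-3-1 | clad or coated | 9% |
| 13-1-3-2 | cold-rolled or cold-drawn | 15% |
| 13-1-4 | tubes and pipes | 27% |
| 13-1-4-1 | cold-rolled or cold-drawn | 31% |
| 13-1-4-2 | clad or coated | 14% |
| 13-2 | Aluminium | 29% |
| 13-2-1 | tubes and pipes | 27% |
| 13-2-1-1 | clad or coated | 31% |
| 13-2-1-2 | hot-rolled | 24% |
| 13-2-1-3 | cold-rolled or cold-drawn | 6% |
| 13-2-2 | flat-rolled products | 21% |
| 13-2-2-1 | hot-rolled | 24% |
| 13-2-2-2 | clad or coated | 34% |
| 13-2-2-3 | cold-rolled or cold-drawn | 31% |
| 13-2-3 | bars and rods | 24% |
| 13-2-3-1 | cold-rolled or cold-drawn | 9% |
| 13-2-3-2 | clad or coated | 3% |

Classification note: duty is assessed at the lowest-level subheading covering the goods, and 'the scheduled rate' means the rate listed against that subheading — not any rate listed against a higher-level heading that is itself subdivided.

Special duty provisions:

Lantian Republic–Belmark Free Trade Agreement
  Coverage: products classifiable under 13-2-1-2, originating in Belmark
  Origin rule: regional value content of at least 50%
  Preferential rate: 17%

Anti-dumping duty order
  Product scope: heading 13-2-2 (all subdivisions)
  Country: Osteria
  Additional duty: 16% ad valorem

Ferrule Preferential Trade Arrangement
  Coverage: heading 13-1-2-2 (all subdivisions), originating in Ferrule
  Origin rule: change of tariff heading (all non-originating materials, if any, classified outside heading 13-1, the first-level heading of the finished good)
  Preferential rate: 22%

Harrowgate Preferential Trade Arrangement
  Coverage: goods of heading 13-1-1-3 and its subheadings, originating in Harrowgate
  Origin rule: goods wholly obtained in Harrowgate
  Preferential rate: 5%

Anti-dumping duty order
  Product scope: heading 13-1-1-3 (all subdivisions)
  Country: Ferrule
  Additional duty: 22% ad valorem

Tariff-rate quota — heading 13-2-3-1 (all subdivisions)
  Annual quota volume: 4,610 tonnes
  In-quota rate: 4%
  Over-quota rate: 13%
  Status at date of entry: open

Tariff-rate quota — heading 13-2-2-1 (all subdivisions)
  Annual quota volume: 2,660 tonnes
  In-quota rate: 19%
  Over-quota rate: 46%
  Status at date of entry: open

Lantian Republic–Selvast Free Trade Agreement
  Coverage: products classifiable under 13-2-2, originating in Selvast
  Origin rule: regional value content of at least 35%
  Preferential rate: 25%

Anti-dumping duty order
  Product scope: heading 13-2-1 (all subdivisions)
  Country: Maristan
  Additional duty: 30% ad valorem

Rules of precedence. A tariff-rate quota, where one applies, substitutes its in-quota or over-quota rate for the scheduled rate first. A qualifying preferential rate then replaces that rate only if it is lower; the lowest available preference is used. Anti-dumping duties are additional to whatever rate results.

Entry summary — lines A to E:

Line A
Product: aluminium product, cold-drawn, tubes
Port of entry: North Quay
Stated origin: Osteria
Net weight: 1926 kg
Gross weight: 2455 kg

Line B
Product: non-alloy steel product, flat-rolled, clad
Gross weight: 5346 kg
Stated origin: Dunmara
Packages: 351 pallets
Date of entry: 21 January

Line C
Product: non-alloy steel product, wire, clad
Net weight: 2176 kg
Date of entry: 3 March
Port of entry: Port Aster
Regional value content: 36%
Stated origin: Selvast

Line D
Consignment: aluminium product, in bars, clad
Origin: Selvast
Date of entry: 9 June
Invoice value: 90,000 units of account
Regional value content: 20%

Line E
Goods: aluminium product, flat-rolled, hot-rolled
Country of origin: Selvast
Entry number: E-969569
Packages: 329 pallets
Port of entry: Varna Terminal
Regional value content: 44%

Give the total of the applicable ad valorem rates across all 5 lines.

Line A: aluminium → 13-2; tubes → 13-2-1; cold-drawn → 13-2-1-3. Scheduled 6%. No special measure applies. → 6%.
Line B: non-alloy steel → 13-1; flat-rolled → 13-1-1; clad → 13-1-1-1. Scheduled 17%. No special measure applies. → 17%.
Line C: non-alloy steel → 13-1; wire → 13-1-3; clad → 13-1-3-1. Scheduled 9%. Selvast agreement on 13-2-2: 13-1-3-1 not covered. → 9%.
Line D: aluminium → 13-2; in bars → 13-2-3; clad → 13-2-3-2. Scheduled 3%. Selvast agreement on 13-2-2: 13-2-3-2 not covered. → 3%.
Line E: aluminium → 13-2; flat-rolled → 13-2-2; hot-rolled → 13-2-2-1. Scheduled 24%. quota on 13-2-2-1 open → in-quota 19%; Selvast agreement on 13-2-2: RVC ≥ 35% → 25% available; preference 25% not lower than 19% → no reduction. → 19%.
Sum: 6% + 17% + 9% + 3% + 19% = 54%.

54%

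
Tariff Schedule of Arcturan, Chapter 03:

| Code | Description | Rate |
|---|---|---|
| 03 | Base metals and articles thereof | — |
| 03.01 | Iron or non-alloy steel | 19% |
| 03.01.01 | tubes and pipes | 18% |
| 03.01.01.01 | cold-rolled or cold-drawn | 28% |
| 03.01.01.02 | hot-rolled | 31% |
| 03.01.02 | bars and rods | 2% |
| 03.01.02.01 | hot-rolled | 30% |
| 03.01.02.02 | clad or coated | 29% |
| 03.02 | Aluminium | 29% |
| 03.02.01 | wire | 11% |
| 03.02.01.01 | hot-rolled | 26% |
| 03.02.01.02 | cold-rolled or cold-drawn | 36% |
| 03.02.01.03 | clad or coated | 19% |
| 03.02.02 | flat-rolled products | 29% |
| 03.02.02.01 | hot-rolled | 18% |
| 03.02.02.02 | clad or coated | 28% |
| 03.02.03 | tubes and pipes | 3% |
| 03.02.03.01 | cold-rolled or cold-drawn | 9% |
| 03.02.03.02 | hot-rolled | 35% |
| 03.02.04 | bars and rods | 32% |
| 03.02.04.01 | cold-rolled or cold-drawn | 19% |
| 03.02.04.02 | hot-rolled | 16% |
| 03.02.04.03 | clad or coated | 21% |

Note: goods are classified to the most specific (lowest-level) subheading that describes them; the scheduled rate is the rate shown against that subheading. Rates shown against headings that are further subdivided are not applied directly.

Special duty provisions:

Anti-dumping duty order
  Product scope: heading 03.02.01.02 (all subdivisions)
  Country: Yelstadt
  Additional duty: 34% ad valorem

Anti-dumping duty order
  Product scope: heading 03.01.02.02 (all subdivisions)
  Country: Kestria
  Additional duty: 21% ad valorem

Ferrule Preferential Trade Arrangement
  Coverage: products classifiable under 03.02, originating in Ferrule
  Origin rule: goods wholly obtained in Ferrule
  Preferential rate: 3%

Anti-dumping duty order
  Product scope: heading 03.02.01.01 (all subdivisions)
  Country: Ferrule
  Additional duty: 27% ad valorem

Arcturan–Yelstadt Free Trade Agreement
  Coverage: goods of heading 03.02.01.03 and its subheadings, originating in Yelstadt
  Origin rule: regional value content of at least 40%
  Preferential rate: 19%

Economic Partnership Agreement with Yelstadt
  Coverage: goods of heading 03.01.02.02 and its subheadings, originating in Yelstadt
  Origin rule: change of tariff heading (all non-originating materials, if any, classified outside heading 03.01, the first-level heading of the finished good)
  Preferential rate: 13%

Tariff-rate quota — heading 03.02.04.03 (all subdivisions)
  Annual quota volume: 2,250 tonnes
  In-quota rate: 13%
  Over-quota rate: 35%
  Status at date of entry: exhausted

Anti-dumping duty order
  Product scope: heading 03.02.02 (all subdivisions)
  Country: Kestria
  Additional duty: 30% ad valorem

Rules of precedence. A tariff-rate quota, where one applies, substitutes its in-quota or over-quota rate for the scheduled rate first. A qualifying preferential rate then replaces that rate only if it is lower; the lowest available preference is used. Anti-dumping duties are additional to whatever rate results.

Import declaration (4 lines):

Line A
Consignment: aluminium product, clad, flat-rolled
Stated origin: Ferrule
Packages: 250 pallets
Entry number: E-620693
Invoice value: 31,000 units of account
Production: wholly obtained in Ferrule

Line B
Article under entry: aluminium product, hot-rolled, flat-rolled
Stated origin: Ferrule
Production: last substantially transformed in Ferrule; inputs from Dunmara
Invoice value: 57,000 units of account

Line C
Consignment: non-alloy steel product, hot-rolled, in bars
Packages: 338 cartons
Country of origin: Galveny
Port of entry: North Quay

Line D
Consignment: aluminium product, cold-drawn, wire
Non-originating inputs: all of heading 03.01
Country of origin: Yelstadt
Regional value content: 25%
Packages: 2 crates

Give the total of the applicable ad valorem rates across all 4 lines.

121%

Line A: aluminium → 03.02; flat-rolled → 03.02.02; clad → 03.02.02.02. Scheduled 28%. Ferrule agreement on 03.02: wholly obtained → 3% available; preferential 3%. → 3%.
Line B: aluminium → 03.02; flat-rolled → 03.02.02; hot-rolled → 03.02.02.01. Scheduled 18%. Ferrule agreement on 03.02: not wholly obtained. → 18%.
Line C: non-alloy steel → 03.01; in bars → 03.01.02; hot-rolled → 03.01.02.01. Scheduled 30%. No special measure applies. → 30%.
Line D: aluminium → 03.02; wire → 03.02.01; cold-drawn → 03.02.01.02. Scheduled 36%. Yelstadt agreement on 03.02.01.03: 03.02.01.02 not covered; Yelstadt agreement on 03.01.02.02: 03.02.01.02 not covered; anti-dumping (Yelstadt, 03.02.01.02): +34%; total 36% + 34% = 70%. → 70%.
Sum: 3% + 18% + 30% + 70% = 121%.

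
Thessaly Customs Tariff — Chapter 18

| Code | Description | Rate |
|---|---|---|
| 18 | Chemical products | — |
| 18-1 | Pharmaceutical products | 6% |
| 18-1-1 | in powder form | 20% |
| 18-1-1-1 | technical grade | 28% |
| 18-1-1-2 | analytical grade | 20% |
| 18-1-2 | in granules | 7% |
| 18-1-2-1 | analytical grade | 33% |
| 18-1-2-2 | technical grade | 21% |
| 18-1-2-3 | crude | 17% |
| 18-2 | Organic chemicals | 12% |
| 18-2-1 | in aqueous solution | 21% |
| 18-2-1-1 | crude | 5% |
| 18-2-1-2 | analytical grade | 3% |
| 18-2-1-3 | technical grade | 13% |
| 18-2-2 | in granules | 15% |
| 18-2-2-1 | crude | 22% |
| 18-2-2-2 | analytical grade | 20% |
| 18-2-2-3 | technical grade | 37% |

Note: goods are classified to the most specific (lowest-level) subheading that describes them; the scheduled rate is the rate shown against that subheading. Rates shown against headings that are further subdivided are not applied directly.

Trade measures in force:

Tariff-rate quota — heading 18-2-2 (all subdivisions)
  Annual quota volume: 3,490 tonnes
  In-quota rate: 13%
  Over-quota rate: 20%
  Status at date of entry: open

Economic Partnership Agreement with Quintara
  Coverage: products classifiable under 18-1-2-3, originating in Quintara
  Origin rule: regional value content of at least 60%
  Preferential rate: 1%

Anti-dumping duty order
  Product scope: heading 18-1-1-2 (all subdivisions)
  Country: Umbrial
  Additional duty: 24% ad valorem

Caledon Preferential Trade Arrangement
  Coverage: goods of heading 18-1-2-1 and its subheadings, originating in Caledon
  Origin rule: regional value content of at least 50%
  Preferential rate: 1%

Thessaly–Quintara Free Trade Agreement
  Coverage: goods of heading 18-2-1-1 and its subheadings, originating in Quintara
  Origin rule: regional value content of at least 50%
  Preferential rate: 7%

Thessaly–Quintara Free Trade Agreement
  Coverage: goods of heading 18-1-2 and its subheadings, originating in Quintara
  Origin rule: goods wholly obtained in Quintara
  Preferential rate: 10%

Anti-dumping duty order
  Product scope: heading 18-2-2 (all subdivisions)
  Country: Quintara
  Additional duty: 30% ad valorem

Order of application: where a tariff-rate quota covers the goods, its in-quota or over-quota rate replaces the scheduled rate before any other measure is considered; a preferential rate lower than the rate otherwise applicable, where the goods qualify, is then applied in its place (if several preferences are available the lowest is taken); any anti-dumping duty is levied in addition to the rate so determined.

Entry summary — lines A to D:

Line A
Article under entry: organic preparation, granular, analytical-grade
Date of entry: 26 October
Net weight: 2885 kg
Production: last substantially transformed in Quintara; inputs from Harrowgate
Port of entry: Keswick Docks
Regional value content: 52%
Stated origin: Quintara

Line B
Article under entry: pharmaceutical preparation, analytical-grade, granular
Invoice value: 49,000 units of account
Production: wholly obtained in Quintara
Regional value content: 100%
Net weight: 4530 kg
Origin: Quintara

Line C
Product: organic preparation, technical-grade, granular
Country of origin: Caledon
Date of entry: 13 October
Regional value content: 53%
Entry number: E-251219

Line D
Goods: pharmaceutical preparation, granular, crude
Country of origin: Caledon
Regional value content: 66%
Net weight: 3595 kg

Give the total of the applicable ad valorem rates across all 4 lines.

83%

Line A: organic → 18-2; granular → 18-2-2; analytical-grade → 18-2-2-2. Scheduled 20%. quota on 18-2-2 open → in-quota 13%; Quintara agreement on 18-1-2-3: 18-2-2-2 not covered; Quintara agreement on 18-2-1-1: 18-2-2-2 not covered; Quintara agreement on 18-1-2: 18-2-2-2 not covered; anti-dumping (Quintara, 18-2-2): +30%; total 13% + 30% = 43%. → 43%.
Line B: pharmaceutical → 18-1; granular → 18-1-2; analytical-grade → 18-1-2-1. Scheduled 33%. Quintara agreement on 18-1-2-3: 18-1-2-1 not covered; Quintara agreement on 18-2-1-1: 18-1-2-1 not covered; Quintara agreement on 18-1-2: wholly obtained → 10% available; preferential 10%. → 10%.
Line C: organic → 18-2; granular → 18-2-2; technical-grade → 18-2-2-3. Scheduled 37%. quota on 18-2-2 open → in-quota 13%; Caledon agreement on 18-1-2-1: 18-2-2-3 not covered. → 13%.
Line D: pharmaceutical → 18-1; granular → 18-1-2; crude → 18-1-2-3. Scheduled 17%. Caledon agreement on 18-1-2-1: 18-1-2-3 not covered. → 17%.
Sum: 43% + 10% + 13% + 17% = 83%.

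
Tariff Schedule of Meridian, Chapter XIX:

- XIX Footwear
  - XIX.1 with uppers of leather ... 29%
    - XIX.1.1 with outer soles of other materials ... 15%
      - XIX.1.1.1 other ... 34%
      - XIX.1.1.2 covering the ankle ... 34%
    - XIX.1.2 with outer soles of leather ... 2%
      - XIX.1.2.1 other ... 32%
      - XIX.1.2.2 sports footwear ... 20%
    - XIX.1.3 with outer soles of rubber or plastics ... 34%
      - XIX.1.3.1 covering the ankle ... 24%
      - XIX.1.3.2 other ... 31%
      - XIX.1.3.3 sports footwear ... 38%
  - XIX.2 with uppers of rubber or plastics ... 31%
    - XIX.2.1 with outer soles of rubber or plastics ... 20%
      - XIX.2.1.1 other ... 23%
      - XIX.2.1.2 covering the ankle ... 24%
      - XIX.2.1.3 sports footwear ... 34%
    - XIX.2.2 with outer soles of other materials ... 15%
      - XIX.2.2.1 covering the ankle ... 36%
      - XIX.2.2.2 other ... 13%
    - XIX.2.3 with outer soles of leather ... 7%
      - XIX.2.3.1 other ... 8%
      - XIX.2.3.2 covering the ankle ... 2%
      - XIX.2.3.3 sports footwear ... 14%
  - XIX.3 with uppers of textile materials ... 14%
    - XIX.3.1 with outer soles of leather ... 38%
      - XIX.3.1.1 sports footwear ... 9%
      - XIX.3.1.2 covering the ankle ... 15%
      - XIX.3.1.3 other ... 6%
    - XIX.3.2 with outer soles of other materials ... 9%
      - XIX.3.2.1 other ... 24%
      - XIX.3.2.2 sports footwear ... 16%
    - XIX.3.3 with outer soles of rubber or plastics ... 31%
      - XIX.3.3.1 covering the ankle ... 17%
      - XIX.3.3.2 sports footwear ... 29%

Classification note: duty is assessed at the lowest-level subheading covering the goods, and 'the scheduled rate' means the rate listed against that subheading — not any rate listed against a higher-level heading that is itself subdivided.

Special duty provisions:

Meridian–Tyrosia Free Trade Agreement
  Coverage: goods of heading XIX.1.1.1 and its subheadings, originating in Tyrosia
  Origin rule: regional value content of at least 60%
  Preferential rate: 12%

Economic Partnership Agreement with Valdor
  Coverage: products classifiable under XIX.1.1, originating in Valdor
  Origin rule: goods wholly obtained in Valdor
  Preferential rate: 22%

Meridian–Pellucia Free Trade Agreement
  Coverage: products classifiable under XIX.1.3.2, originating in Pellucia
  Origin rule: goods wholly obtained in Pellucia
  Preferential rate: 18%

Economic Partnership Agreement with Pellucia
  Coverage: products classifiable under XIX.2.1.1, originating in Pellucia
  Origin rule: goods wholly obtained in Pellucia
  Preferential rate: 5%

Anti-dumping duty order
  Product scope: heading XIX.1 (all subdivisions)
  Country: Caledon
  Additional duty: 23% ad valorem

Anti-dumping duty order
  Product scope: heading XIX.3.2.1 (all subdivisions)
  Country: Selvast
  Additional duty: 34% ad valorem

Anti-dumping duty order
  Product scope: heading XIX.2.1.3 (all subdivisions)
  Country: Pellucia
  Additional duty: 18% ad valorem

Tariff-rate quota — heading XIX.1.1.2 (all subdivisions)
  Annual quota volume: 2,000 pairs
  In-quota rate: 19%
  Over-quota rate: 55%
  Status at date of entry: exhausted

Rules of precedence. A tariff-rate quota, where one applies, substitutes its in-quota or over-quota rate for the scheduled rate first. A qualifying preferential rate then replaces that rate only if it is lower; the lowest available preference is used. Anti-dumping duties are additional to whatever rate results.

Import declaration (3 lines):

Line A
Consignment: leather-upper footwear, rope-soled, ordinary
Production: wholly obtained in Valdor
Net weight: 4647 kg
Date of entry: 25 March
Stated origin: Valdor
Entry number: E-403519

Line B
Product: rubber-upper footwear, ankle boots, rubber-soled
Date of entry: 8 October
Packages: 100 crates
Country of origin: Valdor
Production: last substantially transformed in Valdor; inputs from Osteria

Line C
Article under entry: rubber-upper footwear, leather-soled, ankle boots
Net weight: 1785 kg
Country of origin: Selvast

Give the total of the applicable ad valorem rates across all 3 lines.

48%

Line A: leather-upper → XIX.1; rope-soled → XIX.1.1; ordinary → XIX.1.1.1. Scheduled 34%. Valdor agreement on XIX.1.1: wholly obtained → 22% available; preferential 22%. → 22%.
Line B: rubber-upper → XIX.2; rubber-soled → XIX.2.1; ankle boots → XIX.2.1.2. Scheduled 24%. Valdor agreement on XIX.1.1: XIX.2.1.2 not covered. → 24%.
Line C: rubber-upper → XIX.2; leather-soled → XIX.2.3; ankle boots → XIX.2.3.2. Scheduled 2%. No special measure applies. → 2%.
Sum: 22% + 24% + 2% = 48%.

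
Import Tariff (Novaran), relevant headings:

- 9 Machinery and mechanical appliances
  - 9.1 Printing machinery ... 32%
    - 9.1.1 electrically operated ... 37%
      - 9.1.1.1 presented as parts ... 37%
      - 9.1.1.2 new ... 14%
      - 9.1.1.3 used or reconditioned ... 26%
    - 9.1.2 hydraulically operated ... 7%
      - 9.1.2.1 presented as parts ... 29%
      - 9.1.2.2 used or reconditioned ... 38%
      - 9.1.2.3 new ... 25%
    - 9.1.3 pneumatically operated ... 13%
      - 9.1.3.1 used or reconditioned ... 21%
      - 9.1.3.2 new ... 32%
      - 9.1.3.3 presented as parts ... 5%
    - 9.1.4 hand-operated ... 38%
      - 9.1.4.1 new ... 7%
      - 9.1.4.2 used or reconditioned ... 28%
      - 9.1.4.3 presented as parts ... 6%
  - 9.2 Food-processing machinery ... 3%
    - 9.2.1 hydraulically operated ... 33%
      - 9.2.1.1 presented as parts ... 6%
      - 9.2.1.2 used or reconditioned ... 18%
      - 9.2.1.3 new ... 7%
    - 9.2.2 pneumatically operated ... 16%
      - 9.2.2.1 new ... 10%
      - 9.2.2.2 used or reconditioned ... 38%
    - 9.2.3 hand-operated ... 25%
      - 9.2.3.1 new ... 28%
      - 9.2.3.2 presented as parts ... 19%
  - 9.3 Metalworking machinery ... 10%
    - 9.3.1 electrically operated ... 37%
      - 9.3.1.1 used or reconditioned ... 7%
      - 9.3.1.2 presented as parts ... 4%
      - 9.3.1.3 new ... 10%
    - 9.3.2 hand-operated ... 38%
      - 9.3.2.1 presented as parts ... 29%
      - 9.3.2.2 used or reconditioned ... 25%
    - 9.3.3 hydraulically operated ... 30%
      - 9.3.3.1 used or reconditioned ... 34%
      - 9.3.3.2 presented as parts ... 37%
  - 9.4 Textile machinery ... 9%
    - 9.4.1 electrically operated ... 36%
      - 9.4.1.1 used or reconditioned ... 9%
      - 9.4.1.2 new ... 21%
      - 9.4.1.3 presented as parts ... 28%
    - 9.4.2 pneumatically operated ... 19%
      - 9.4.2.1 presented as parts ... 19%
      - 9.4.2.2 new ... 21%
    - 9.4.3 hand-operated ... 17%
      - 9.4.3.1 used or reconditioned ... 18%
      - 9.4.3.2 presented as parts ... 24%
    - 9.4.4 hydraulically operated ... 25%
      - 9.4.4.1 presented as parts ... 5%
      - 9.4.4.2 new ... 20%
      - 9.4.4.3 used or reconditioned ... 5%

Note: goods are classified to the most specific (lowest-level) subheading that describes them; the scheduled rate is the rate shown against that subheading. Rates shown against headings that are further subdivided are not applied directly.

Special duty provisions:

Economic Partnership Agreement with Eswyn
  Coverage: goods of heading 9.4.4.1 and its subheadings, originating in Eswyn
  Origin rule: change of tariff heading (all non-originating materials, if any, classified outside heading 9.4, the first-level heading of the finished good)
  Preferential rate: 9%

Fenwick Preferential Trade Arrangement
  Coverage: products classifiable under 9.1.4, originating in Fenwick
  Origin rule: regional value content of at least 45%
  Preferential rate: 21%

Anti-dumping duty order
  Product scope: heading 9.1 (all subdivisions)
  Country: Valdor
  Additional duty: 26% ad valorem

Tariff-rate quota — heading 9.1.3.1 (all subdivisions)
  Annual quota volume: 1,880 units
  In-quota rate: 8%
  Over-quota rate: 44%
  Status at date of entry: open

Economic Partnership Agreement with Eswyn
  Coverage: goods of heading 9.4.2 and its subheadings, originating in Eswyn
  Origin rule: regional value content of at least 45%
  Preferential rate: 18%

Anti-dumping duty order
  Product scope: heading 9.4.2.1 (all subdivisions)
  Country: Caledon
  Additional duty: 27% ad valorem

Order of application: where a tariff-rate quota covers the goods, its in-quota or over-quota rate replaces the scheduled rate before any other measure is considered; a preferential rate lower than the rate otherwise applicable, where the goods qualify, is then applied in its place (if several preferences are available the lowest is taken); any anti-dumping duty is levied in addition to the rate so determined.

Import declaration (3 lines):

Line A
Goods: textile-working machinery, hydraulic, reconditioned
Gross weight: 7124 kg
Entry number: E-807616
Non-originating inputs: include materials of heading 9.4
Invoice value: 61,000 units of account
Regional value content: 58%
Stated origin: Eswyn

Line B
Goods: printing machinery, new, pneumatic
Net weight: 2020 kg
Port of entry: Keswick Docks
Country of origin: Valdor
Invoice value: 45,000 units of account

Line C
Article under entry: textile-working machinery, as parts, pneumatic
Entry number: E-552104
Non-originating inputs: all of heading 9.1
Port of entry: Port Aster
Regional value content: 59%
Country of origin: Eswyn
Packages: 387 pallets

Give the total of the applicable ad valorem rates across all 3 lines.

81%

Line A: textile-working → 9.4; hydraulic → 9.4.4; reconditioned → 9.4.4.3. Scheduled 5%. Eswyn agreement on 9.4.4.1: 9.4.4.3 not covered; Eswyn agreement on 9.4.2: 9.4.4.3 not covered. → 5%.
Line B: printing → 9.1; pneumatic → 9.1.3; new → 9.1.3.2. Scheduled 32%. anti-dumping (Valdor, 9.1): +26%; total 32% + 26% = 58%. → 58%.
Line C: textile-working → 9.4; pneumatic → 9.4.2; as parts → 9.4.2.1. Scheduled 19%. Eswyn agreement on 9.4.4.1: 9.4.2.1 not covered; Eswyn agreement on 9.4.2: RVC ≥ 45% → 18% available; preferential 18%. → 18%.
Sum: 5% + 58% + 18% = 81%.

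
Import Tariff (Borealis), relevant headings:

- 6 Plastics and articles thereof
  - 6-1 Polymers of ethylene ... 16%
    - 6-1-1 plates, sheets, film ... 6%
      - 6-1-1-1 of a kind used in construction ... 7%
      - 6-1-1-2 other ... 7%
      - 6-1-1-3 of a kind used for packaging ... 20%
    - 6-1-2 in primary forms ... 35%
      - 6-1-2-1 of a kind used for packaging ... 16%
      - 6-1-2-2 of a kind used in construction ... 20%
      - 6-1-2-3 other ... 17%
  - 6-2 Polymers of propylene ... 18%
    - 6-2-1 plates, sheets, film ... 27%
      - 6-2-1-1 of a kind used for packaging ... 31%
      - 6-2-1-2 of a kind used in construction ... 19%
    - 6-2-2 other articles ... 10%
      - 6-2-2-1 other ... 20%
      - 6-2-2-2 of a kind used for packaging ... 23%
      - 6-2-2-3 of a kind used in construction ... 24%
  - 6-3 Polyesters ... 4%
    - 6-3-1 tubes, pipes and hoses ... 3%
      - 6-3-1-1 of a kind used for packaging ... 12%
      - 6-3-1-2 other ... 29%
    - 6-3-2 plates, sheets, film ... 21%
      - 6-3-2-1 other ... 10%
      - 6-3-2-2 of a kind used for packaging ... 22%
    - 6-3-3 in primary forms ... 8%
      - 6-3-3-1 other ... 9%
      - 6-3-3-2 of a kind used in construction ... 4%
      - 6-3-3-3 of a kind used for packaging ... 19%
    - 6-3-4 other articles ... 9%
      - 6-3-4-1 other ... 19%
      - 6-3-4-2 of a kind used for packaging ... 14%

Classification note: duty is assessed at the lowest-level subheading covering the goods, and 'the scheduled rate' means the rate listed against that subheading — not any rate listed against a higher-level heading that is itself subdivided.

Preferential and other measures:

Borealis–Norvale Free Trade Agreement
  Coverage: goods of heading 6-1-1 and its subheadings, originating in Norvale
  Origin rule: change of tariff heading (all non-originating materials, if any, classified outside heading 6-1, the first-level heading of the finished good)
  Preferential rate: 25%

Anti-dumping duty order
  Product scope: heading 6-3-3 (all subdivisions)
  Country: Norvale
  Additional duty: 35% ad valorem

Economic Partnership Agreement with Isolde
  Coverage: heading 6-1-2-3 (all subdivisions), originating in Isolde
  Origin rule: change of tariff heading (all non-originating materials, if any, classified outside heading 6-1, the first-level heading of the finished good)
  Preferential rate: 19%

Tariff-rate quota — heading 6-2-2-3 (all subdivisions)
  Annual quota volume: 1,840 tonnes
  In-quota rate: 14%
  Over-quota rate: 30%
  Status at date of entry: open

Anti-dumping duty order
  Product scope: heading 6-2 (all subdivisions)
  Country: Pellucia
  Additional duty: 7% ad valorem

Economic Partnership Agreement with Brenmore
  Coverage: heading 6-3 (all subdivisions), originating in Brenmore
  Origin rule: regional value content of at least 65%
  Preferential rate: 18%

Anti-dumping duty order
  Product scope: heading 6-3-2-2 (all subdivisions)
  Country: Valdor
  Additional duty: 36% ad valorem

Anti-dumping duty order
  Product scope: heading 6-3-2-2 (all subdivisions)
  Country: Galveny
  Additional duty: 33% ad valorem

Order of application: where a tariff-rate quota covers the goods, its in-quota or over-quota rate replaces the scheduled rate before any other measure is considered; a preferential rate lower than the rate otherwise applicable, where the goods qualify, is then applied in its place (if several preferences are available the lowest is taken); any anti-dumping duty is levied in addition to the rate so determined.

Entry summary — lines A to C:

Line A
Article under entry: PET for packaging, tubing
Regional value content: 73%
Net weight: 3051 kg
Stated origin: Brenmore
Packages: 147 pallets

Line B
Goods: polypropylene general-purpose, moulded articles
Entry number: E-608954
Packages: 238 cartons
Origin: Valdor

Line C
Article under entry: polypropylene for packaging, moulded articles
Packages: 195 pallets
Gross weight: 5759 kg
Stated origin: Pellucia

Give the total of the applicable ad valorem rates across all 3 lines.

62%

Line A: PET → 6-3; tubing → 6-3-1; for packaging → 6-3-1-1. Scheduled 12%. Brenmore agreement on 6-3: RVC ≥ 65% → 18% available; preference 18% not lower than 12% → no reduction. → 12%.
Line B: polypropylene → 6-2; moulded articles → 6-2-2; general-purpose → 6-2-2-1. Scheduled 20%. No special measure applies. → 20%.
Line C: polypropylene → 6-2; moulded articles → 6-2-2; for packaging → 6-2-2-2. Scheduled 23%. anti-dumping (Pellucia, 6-2): +7%; total 23% + 7% = 30%. → 30%.
Sum: 12% + 20% + 30% = 62%.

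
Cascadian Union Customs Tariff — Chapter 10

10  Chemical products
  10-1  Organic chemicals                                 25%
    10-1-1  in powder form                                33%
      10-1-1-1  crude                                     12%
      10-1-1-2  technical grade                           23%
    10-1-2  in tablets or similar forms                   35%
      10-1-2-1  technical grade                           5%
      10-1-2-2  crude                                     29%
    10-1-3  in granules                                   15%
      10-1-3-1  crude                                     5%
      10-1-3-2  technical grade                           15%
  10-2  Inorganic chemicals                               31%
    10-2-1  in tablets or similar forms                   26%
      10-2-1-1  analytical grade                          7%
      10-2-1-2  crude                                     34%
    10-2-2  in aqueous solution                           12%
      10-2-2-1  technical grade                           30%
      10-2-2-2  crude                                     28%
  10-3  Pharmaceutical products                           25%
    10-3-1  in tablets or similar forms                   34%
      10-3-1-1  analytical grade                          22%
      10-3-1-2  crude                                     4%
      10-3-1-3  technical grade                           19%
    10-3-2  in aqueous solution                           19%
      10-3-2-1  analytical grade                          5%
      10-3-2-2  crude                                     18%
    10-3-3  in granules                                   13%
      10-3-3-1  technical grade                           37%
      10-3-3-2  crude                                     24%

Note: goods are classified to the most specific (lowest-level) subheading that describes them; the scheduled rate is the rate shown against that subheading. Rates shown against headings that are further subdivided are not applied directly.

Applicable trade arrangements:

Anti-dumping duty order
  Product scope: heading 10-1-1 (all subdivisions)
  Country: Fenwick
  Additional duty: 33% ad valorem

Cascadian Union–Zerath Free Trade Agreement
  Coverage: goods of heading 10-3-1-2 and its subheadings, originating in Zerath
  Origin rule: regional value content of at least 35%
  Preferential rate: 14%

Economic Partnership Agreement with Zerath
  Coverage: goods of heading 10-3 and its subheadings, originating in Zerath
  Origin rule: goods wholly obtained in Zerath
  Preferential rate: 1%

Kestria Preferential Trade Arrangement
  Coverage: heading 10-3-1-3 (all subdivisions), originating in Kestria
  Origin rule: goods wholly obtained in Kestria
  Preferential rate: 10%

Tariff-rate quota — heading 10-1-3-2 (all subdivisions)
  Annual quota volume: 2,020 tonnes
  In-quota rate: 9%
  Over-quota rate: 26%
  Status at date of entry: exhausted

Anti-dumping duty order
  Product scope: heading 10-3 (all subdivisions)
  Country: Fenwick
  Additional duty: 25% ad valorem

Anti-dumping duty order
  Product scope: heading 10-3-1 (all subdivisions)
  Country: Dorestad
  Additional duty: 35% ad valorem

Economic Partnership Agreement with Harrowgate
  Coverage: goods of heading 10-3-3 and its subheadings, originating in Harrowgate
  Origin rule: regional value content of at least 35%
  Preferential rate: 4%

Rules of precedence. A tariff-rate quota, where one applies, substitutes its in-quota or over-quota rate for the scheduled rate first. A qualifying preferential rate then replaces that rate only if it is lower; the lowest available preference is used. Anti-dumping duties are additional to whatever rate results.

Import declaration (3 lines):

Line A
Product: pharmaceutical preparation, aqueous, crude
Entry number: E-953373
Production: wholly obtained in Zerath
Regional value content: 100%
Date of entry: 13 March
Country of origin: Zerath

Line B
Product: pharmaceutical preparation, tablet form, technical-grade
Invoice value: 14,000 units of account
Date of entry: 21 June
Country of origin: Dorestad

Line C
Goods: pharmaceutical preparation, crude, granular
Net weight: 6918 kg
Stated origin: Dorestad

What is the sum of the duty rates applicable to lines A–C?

Line A: pharmaceutical → 10-3; aqueous → 10-3-2; crude → 10-3-2-2. Scheduled 18%. Zerath agreement on 10-3-1-2: 10-3-2-2 not covered; Zerath agreement on 10-3: wholly obtained → 1% available; preferential 1%. → 1%.
Line B: pharmaceutical → 10-3; tablet form → 10-3-1; technical-grade → 10-3-1-3. Scheduled 19%. anti-dumping (Dorestad, 10-3-1): +35%; total 19% + 35% = 54%. → 54%.
Line C: pharmaceutical → 10-3; granular → 10-3-3; crude → 10-3-3-2. Scheduled 24%. No special measure applies. → 24%.
Sum: 1% + 54% + 24% = 79%.

79%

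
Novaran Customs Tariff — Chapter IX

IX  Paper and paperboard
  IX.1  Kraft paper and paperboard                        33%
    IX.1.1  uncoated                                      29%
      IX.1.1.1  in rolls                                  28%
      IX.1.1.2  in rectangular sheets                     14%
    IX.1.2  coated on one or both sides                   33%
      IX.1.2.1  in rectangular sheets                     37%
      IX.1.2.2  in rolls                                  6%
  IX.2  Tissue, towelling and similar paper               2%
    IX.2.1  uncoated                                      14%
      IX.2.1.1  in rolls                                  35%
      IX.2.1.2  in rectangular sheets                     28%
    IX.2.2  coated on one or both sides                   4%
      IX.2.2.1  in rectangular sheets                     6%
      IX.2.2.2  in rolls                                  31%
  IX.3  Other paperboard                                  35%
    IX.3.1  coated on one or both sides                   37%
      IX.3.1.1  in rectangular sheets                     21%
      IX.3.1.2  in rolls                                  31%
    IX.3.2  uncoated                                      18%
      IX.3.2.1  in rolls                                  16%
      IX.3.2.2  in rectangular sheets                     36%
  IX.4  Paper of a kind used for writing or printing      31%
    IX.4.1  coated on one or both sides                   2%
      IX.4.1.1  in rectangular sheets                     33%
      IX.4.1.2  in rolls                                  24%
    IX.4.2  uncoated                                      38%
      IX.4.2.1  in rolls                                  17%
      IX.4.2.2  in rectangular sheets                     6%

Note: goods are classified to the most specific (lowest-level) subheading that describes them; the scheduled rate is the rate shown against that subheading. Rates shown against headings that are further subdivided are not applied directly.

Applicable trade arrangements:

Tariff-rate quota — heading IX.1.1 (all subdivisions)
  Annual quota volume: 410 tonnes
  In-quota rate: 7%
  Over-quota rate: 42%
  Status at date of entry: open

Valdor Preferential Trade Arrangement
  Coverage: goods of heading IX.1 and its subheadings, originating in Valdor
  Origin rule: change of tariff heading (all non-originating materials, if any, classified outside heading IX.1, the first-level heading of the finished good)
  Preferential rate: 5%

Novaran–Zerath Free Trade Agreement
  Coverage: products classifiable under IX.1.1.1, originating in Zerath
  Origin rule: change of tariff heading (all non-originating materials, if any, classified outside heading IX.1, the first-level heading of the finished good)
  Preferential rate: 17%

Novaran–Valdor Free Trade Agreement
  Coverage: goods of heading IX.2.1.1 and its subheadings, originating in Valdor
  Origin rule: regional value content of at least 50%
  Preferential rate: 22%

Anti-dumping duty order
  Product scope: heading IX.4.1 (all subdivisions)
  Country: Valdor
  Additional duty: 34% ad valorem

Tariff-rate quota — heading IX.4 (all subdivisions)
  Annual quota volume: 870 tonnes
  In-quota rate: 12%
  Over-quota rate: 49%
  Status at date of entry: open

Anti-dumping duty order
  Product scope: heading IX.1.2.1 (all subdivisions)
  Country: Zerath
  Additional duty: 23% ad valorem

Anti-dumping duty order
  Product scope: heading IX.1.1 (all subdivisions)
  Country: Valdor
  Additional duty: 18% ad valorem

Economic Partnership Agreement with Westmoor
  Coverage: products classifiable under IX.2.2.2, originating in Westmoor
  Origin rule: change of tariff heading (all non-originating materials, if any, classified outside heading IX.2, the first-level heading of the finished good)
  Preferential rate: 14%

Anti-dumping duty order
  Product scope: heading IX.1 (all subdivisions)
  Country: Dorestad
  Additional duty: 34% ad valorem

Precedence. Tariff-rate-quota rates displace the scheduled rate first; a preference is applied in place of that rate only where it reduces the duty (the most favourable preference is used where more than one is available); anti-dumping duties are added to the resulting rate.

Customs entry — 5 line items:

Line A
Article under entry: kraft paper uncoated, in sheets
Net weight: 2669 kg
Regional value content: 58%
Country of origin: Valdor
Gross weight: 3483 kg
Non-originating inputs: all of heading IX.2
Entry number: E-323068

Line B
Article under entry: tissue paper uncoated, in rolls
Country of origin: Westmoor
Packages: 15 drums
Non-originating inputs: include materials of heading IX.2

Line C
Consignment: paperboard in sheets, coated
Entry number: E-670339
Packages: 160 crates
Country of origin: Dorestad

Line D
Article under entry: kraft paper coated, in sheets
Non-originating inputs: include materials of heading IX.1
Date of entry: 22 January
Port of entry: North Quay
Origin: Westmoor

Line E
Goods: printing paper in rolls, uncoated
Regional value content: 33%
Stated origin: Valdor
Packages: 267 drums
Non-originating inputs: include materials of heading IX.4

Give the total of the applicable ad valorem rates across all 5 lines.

Line A: kraft paper → IX.1; uncoated → IX.1.1; in sheets → IX.1.1.2. Scheduled 14%. quota on IX.1.1 open → in-quota 7%; Valdor agreement on IX.1: CTH met → 5% available; Valdor agreement on IX.2.1.1: IX.1.1.2 not covered; preferential 5%; anti-dumping (Valdor, IX.1.1): +18%; total 5% + 18% = 23%. → 23%.
Line B: tissue paper → IX.2; uncoated → IX.2.1; in rolls → IX.2.1.1. Scheduled 35%. Westmoor agreement on IX.2.2.2: IX.2.1.1 not covered. → 35%.
Line C: paperboard → IX.3; coated → IX.3.1; in sheets → IX.3.1.1. Scheduled 21%. No special measure applies. → 21%.
Line D: kraft paper → IX.1; coated → IX.1.2; in sheets → IX.1.2.1. Scheduled 37%. Westmoor agreement on IX.2.2.2: IX.1.2.1 not covered. → 37%.
Line E: printing paper → IX.4; uncoated → IX.4.2; in rolls → IX.4.2.1. Scheduled 17%. quota on IX.4 open → in-quota 12%; Valdor agreement on IX.1: IX.4.2.1 not covered; Valdor agreement on IX.2.1.1: IX.4.2.1 not covered. → 12%.
Sum: 23% + 35% + 21% + 37% + 12% = 128%.

128%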